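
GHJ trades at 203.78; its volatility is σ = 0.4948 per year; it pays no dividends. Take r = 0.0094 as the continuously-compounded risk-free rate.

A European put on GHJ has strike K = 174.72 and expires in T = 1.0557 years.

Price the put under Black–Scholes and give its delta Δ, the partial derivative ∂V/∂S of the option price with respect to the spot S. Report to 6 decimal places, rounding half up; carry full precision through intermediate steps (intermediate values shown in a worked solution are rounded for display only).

σ√T = 0.4948·√1.0557 = 0.508393
d₁ = (ln(S/K) + (r+σ²/2)T) / (σ√T) = (ln(203.78/174.72) + (0.0094+0.4948²/2)·1.0557) / 0.508393 = (0.153856 + 0.139156) / 0.508393 = 0.576349
d₂ = d₁ − σ√T = 0.576349 − 0.508393 = 0.067955
e^{−rT} = 0.990125
N(−d₁) = 0.282190,  N(−d₂) = 0.472911
Put price V = K·e^{−rT}·N(−d₂) − S·N(−d₁) = 81.811057 − 57.504640 = 24.306417
Δ = −N(−d₁) = -0.282190

price = 24.306417
Δ = -0.282190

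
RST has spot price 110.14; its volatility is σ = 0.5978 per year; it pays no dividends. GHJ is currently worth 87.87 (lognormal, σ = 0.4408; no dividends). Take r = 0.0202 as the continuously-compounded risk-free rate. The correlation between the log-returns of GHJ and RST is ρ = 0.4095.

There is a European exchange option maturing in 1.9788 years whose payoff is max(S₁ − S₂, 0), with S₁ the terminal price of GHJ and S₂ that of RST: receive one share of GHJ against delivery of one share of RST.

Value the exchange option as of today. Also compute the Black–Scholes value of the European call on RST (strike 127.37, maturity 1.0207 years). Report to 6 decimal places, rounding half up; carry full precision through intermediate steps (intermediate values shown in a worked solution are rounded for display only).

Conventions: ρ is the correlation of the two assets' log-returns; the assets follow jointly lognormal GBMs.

exchange price = 21.318668
price(RST call K=127.37) = 21.134033

σ_eff = √(σ₁² + σ₂² − 2ρσ₁σ₂) = √(0.4408² + 0.5978² − 2·0.4095·0.4408·0.5978) = 0.579530
d₁ = (ln(S₁/S₂) + (q₂ − q₁ + σ_eff²/2)T) / (σ_eff√T) = (ln(87.87/110.14) + (0.0 − 0.0 + 0.167927)·1.9788) / 0.815223 = 0.130517
d₂ = d₁ − σ_eff√T = 0.130517 − 0.815223 = -0.684706
N(d₁) = 0.551921,  N(d₂) = 0.246765
V = S₁·e^{−q₁T}·N(d₁) − S₂·e^{−q₂T}·N(d₂) = 48.497333 − 27.178665 = 21.318668
[vanilla: RST call K=127.37]
σ√T = 0.5978·√1.0207 = 0.603956
d₁ = (ln(S/K) + (r+σ²/2)T) / (σ√T) = (ln(110.14/127.37) + (0.0202+0.5978²/2)·1.0207) / 0.603956 = (-0.145344 + 0.202999) / 0.603956 = 0.095463
d₂ = d₁ − σ√T = 0.095463 − 0.603956 = -0.508493
e^{−rT} = 0.979593
N(d₁) = 0.538026,  N(d₂) = 0.305554
price = S·N(d₁) − K·e^{−rT}·N(d₂) = 59.258229 − 38.124196 = 21.134033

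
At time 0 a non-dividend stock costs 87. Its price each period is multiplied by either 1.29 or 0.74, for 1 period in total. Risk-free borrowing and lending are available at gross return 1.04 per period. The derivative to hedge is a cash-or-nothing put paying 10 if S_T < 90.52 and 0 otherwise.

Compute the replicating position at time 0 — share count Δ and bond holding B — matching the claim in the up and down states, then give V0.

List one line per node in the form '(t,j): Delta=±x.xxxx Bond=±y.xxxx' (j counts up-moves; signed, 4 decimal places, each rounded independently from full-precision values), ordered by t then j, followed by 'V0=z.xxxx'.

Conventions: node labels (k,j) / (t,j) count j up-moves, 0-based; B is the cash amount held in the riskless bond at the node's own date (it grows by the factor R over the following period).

(0,0): Delta=-0.2090 Bond=22.5524
V0=4.3706

Since d<R<u, set p* = (R−d)/(u−d) = 0.5455; price each node as the discounted p*-expectation of its children.
At maturity the claim pays: V(1,0)=10.0000, V(1,1)=0.0000
Node (0,0) S=87.0000: V=(p*·0.0000+(1−p*)·10.0000)/1.04=4.3706; Δ=(0.0000−10.0000)/(112.2300−64.3800)=-0.2090; B=V−Δ·S=22.5524
Check: Δ(0,0)·S0 + B(0,0) = 4.3706 = V0.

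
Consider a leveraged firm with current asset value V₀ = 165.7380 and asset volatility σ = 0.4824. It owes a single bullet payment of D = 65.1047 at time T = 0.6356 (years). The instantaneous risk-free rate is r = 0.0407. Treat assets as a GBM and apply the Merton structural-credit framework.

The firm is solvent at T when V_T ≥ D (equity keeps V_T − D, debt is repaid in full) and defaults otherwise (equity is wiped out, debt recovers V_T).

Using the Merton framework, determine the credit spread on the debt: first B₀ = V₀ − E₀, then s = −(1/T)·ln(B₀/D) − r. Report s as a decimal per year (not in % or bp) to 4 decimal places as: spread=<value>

Work the structural quantities from V₀ = 165.7380 against face 65.1047:
d₁ = [ln(V₀/D) + (r + σ²/2)T] / (σ√T)
   = [ln(165.7380/65.1047) + (0.0407 + 0.5·0.4824²)·0.6356] / (0.4824·√0.6356)
   = [0.934411 + 0.099824] / 0.384591 = 2.689182
d₂ = d₁ − σ√T = 2.689182 − 0.384591 = 2.304591
N(d₁) = 0.996419,  N(d₂) = 0.989405,  e^(−rT) = 0.974463
E₀ = V₀·N(d₁) − D·e^(−rT)·N(d₂)
   = 165.7380·0.996419 − 65.1047·0.974463·0.989405 = 102.374475
B₀ = V₀ − E₀ = 165.7380 − 102.374475 = 63.363525
spread = −(1/T)·ln(B₀/D) − r = −(1/0.6356)·ln(63.363525/65.1047) − 0.0407 = 0.00195004

spread=0.0020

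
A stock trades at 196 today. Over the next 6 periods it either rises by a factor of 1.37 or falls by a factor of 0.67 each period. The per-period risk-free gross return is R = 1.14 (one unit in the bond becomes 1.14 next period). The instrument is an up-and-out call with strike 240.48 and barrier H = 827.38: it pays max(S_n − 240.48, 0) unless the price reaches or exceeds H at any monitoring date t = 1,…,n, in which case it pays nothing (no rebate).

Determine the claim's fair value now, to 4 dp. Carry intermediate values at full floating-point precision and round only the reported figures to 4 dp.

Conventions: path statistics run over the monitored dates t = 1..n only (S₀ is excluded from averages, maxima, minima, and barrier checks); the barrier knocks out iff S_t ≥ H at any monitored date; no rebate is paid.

Set p* = 0.6714 (from d < R < u); the path-dependent value is the discounted p*-expectation over all price paths.
Enumerate all 2^6 = 64 price paths (U = up ×1.37, D = down ×0.67); each path with k up-moves has probability p*^k·(1−p*)^(6−k).
DDDDDD: M=131.3200, payoff=0.0000, prob=0.001258
UDDDDD: M=268.5200, payoff=0.0000, prob=0.002571
DUDDDD: M=179.9084, payoff=0.0000, prob=0.002571
UUDDDD: M=367.8724, payoff=0.0000, prob=0.005254
DDUDDD: M=131.3200, payoff=0.0000, prob=0.002571
UDUDDD: M=268.5200, payoff=0.0000, prob=0.005254
DUUDDD: M=246.4745, payoff=0.0000, prob=0.005254
UUUDDD: M=503.9852, payoff=0.0000, prob=0.010737
DDDUDD: M=131.3200, payoff=0.0000, prob=0.002571
UDDUDD: M=268.5200, payoff=0.0000, prob=0.005254
DUDUDD: M=179.9084, payoff=0.0000, prob=0.005254
UUDUDD: M=367.8724, payoff=0.0000, prob=0.010737
DDUUDD: M=165.1379, payoff=0.0000, prob=0.005254
UDUUDD: M=337.6701, payoff=0.0000, prob=0.010737
DUUUDD: M=337.6701, payoff=0.0000, prob=0.010737
UUUUDD: M=690.4597, payoff=69.4674, prob=0.021941
DDDDUD: M=131.3200, payoff=0.0000, prob=0.002571
UDDDUD: M=268.5200, payoff=0.0000, prob=0.005254
DUDDUD: M=179.9084, payoff=0.0000, prob=0.005254
UUDDUD: M=367.8724, payoff=0.0000, prob=0.010737
DDUDUD: M=131.3200, payoff=0.0000, prob=0.005254
UDUDUD: M=268.5200, payoff=0.0000, prob=0.010737
DUUDUD: M=246.4745, payoff=0.0000, prob=0.010737
UUUDUD: M=503.9852, payoff=69.4674, prob=0.021941
DDDUUD: M=131.3200, payoff=0.0000, prob=0.005254
UDDUUD: M=268.5200, payoff=0.0000, prob=0.010737
DUDUUD: M=226.2390, payoff=0.0000, prob=0.010737
UUDUUD: M=462.6080, payoff=69.4674, prob=0.021941
DDUUUD: M=226.2390, payoff=0.0000, prob=0.010737
UDUUUD: M=462.6080, payoff=69.4674, prob=0.021941
DUUUUD: M=462.6080, payoff=69.4674, prob=0.021941
UUUUUD: M=945.9298, payoff=0.0000, prob=0.044836
DDDDDU: M=131.3200, payoff=0.0000, prob=0.002571
UDDDDU: M=268.5200, payoff=0.0000, prob=0.005254
DUDDDU: M=179.9084, payoff=0.0000, prob=0.005254
UUDDDU: M=367.8724, payoff=0.0000, prob=0.010737
DDUDDU: M=131.3200, payoff=0.0000, prob=0.005254
UDUDDU: M=268.5200, payoff=0.0000, prob=0.010737
DUUDDU: M=246.4745, payoff=0.0000, prob=0.010737
UUUDDU: M=503.9852, payoff=69.4674, prob=0.021941
DDDUDU: M=131.3200, payoff=0.0000, prob=0.005254
UDDUDU: M=268.5200, payoff=0.0000, prob=0.010737
DUDUDU: M=179.9084, payoff=0.0000, prob=0.010737
UUDUDU: M=367.8724, payoff=69.4674, prob=0.021941
DDUUDU: M=165.1379, payoff=0.0000, prob=0.010737
UDUUDU: M=337.6701, payoff=69.4674, prob=0.021941
DUUUDU: M=337.6701, payoff=69.4674, prob=0.021941
UUUUDU: M=690.4597, payoff=393.2930, prob=0.044836
DDDDUU: M=131.3200, payoff=0.0000, prob=0.005254
UDDDUU: M=268.5200, payoff=0.0000, prob=0.010737
DUDDUU: M=179.9084, payoff=0.0000, prob=0.010737
UUDDUU: M=367.8724, payoff=69.4674, prob=0.021941
DDUDUU: M=151.5801, payoff=0.0000, prob=0.010737
UDUDUU: M=309.9474, payoff=69.4674, prob=0.021941
DUUDUU: M=309.9474, payoff=69.4674, prob=0.021941
UUUDUU: M=633.7730, payoff=393.2930, prob=0.044836
DDDUUU: M=151.5801, payoff=0.0000, prob=0.010737
UDDUUU: M=309.9474, payoff=69.4674, prob=0.021941
DUDUUU: M=309.9474, payoff=69.4674, prob=0.021941
UUDUUU: M=633.7730, payoff=393.2930, prob=0.044836
DDUUUU: M=309.9474, payoff=69.4674, prob=0.021941
UDUUUU: M=633.7730, payoff=393.2930, prob=0.044836
DUUUUU: M=633.7730, payoff=393.2930, prob=0.044836
UUUUUU: M=1295.9238, payoff=0.0000, prob=0.091622
Price = Σ prob·payoff / R^6 = 111.031708 / 2.194973 = 50.5846

price = 50.5846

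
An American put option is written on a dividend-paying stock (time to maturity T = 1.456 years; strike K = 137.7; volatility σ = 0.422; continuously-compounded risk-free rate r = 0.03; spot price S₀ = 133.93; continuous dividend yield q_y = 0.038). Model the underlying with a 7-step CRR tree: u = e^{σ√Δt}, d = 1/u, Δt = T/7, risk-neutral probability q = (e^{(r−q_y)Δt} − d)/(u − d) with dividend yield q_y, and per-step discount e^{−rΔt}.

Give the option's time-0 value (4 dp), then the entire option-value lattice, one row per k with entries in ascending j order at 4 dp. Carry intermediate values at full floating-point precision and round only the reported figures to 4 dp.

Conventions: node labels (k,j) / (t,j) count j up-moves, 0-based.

price = 29.6752
tree:
29.6752
39.4128 18.0793
50.7713 25.9538 8.6193
63.1764 36.1802 13.7030 2.4694
75.6791 48.6381 21.3200 4.4994 0.0000
86.5374 62.5165 32.2000 8.1982 0.0000 0.0000
95.4946 75.6791 46.5602 14.9377 0.0000 0.0000 0.0000
102.8837 86.5374 62.5165 27.2177 0.0000 0.0000 0.0000 0.0000

Δt=0.20800  u=1.21223  d=0.82493  q=0.44774  discount=0.99378
step 7 (expiry): payoffs max(K−S,0) = 102.8837 86.5374 62.5165 27.2177 0.0000 0.0000 0.0000 0.0000
k=6: (k=6,j=0): S=42.2054, K−S=95.4946, hold=94.9703 ⇒ V=95.4946 exercise | (k=6,j=1): S=62.0209, K−S=75.6791, hold=75.3108 ⇒ V=75.6791 exercise | (k=6,j=2): S=91.1398, K−S=46.5602, hold=46.4212 ⇒ V=46.5602 exercise | (k=6,j=3): S=133.9300, K−S=3.7700, hold=14.9377 ⇒ V=14.9377 continue | (k=6,j=4): S=196.8103, K−S=0.0000, hold=0.0000 ⇒ V=0.0000 continue | (k=6,j=5): S=289.2131, K−S=0.0000, hold=0.0000 ⇒ V=0.0000 continue | (k=6,j=6): S=424.9991, K−S=0.0000, hold=0.0000 ⇒ V=0.0000 continue
k=5: (k=5,j=0): S=51.1626, K−S=86.5374, hold=86.0836 ⇒ V=86.5374 exercise | (k=5,j=1): S=75.1835, K−S=62.5165, hold=62.2518 ⇒ V=62.5165 exercise | (k=5,j=2): S=110.4823, K−S=27.2177, hold=32.2000 ⇒ V=32.2000 continue | (k=5,j=3): S=162.3540, K−S=0.0000, hold=8.1982 ⇒ V=8.1982 continue | (k=5,j=4): S=238.5794, K−S=0.0000, hold=0.0000 ⇒ V=0.0000 continue | (k=5,j=5): S=350.5928, K−S=0.0000, hold=0.0000 ⇒ V=0.0000 continue
k=4: (k=4,j=0): S=62.0209, K−S=75.6791, hold=75.3108 ⇒ V=75.6791 exercise | (k=4,j=1): S=91.1398, K−S=46.5602, hold=48.6381 ⇒ V=48.6381 continue | (k=4,j=2): S=133.9300, K−S=3.7700, hold=21.3200 ⇒ V=21.3200 continue | (k=4,j=3): S=196.8103, K−S=0.0000, hold=4.4994 ⇒ V=4.4994 continue | (k=4,j=4): S=289.2131, K−S=0.0000, hold=0.0000 ⇒ V=0.0000 continue
k=3: (k=3,j=0): S=75.1835, K−S=62.5165, hold=63.1764 ⇒ V=63.1764 continue | (k=3,j=1): S=110.4823, K−S=27.2177, hold=36.1802 ⇒ V=36.1802 continue | (k=3,j=2): S=162.3540, K−S=0.0000, hold=13.7030 ⇒ V=13.7030 continue | (k=3,j=3): S=238.5794, K−S=0.0000, hold=2.4694 ⇒ V=2.4694 continue
k=2: (k=2,j=0): S=91.1398, K−S=46.5602, hold=50.7713 ⇒ V=50.7713 continue | (k=2,j=1): S=133.9300, K−S=3.7700, hold=25.9538 ⇒ V=25.9538 continue | (k=2,j=2): S=196.8103, K−S=0.0000, hold=8.6193 ⇒ V=8.6193 continue
k=1: (k=1,j=0): S=110.4823, K−S=27.2177, hold=39.4128 ⇒ V=39.4128 continue | (k=1,j=1): S=162.3540, K−S=0.0000, hold=18.0793 ⇒ V=18.0793 continue
k=0: (k=0,j=0): S=133.9300, K−S=3.7700, hold=29.6752 ⇒ V=29.6752 continue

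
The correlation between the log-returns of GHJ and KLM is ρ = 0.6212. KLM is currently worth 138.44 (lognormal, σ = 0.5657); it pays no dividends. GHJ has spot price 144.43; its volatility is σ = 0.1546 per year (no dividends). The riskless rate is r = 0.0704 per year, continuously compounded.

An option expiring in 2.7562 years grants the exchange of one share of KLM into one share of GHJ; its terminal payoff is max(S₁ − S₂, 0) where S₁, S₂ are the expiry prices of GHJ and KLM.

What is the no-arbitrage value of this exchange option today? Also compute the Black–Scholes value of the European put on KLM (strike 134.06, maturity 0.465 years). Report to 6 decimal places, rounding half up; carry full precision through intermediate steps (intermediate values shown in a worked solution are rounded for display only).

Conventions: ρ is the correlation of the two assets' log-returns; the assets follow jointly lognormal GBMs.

exchange price = 47.290343
price(KLM put K=134.06) = 16.445622

σ_eff = √(σ₁² + σ₂² − 2ρσ₁σ₂) = √(0.1546² + 0.5657² − 2·0.6212·0.1546·0.5657) = 0.485037
d₁ = (ln(S₁/S₂) + (q₂ − q₁ + σ_eff²/2)T) / (σ_eff√T) = (ln(144.43/138.44) + (0.0 − 0.0 + 0.117630)·2.7562) / 0.805249 = 0.455227
d₂ = d₁ − σ_eff√T = 0.455227 − 0.805249 = -0.350022
N(d₁) = 0.675527,  N(d₂) = 0.363161
V = S₁·e^{−q₁T}·N(d₁) − S₂·e^{−q₂T}·N(d₂) = 97.566356 − 50.276013 = 47.290343
[vanilla: KLM put K=134.06]
σ√T = 0.5657·√0.465 = 0.385756
d₁ = (ln(S/K) + (r+σ²/2)T) / (σ√T) = (ln(138.44/134.06) + (0.0704+0.5657²/2)·0.465) / 0.385756 = (0.032150 + 0.107140) / 0.385756 = 0.361082
d₂ = d₁ − σ√T = 0.361082 − 0.385756 = -0.024674
e^{−rT} = 0.967794
N(−d₁) = 0.359019,  N(−d₂) = 0.509843
price = K·e^{−rT}·N(−d₂) − S·N(−d₁) = 66.148242 − 49.702620 = 16.445622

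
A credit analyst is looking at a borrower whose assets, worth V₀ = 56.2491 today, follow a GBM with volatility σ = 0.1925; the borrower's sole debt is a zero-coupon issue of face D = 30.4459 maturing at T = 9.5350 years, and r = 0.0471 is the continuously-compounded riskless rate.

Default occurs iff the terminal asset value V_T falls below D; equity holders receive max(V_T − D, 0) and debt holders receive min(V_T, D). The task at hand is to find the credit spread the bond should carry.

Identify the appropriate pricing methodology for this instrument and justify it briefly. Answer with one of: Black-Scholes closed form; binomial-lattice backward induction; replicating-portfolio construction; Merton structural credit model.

framework: Merton structural credit model

Key observation: the asked-for credit quantity lives on the firm's capital structure — asset value, asset volatility, debt face 30.4459 — which is the structural model's domain.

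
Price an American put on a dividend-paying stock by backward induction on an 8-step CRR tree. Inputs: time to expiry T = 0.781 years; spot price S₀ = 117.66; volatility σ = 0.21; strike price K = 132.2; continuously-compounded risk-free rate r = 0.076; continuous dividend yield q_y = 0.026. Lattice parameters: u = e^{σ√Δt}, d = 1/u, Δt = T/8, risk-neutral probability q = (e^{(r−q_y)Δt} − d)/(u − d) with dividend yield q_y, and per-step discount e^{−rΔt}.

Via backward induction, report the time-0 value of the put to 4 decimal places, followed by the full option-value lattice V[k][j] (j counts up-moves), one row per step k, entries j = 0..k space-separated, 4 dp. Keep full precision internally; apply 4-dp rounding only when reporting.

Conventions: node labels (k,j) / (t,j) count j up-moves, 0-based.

Δt=0.09763  u=1.06781  d=0.93649  q=0.52086  discount=0.99261
step 8 (expiry): payoffs max(K−S,0) = 62.5917 52.8307 41.7008 29.0102 14.5400 0.0000 0.0000 0.0000 0.0000
k=7: (k=7,j=0): S=74.3287, K−S=57.8713, hold=57.0825 ⇒ V=57.8713 exercise | (k=7,j=1): S=84.7518, K−S=47.4482, hold=46.6859 ⇒ V=47.4482 exercise | (k=7,j=2): S=96.6364, K−S=35.5636, hold=34.8313 ⇒ V=35.5636 exercise | (k=7,j=3): S=110.1876, K−S=22.0124, hold=21.3145 ⇒ V=22.0124 exercise | (k=7,j=4): S=125.6391, K−S=6.5609, hold=6.9152 ⇒ V=6.9152 continue | (k=7,j=5): S=143.2573, K−S=0.0000, hold=0.0000 ⇒ V=0.0000 continue | (k=7,j=6): S=163.3462, K−S=0.0000, hold=0.0000 ⇒ V=0.0000 continue | (k=7,j=7): S=186.2520, K−S=0.0000, hold=0.0000 ⇒ V=0.0000 continue
k=6: (k=6,j=0): S=79.3693, K−S=52.8307, hold=52.0546 ⇒ V=52.8307 exercise | (k=6,j=1): S=90.4992, K−S=41.7008, hold=40.9530 ⇒ V=41.7008 exercise | (k=6,j=2): S=103.1898, K−S=29.0102, hold=28.2946 ⇒ V=29.0102 exercise | (k=6,j=3): S=117.6600, K−S=14.5400, hold=14.0442 ⇒ V=14.5400 exercise | (k=6,j=4): S=134.1593, K−S=0.0000, hold=3.2888 ⇒ V=3.2888 continue | (k=6,j=5): S=152.9723, K−S=0.0000, hold=0.0000 ⇒ V=0.0000 continue | (k=6,j=6): S=174.4235, K−S=0.0000, hold=0.0000 ⇒ V=0.0000 continue
k=5: (k=5,j=0): S=84.7518, K−S=47.4482, hold=46.6859 ⇒ V=47.4482 exercise | (k=5,j=1): S=96.6364, K−S=35.5636, hold=34.8313 ⇒ V=35.5636 exercise | (k=5,j=2): S=110.1876, K−S=22.0124, hold=21.3145 ⇒ V=22.0124 exercise | (k=5,j=3): S=125.6391, K−S=6.5609, hold=8.6155 ⇒ V=8.6155 continue | (k=5,j=4): S=143.2573, K−S=0.0000, hold=1.5641 ⇒ V=1.5641 continue | (k=5,j=5): S=163.3462, K−S=0.0000, hold=0.0000 ⇒ V=0.0000 continue
k=4: (k=4,j=0): S=90.4992, K−S=41.7008, hold=40.9530 ⇒ V=41.7008 exercise | (k=4,j=1): S=103.1898, K−S=29.0102, hold=28.2946 ⇒ V=29.0102 exercise | (k=4,j=2): S=117.6600, K−S=14.5400, hold=14.9233 ⇒ V=14.9233 continue | (k=4,j=3): S=134.1593, K−S=0.0000, hold=4.9062 ⇒ V=4.9062 continue | (k=4,j=4): S=152.9723, K−S=0.0000, hold=0.7439 ⇒ V=0.7439 continue
k=3: (k=3,j=0): S=96.6364, K−S=35.5636, hold=34.8313 ⇒ V=35.5636 exercise | (k=3,j=1): S=110.1876, K−S=22.0124, hold=21.5127 ⇒ V=22.0124 exercise | (k=3,j=2): S=125.6391, K−S=6.5609, hold=9.6340 ⇒ V=9.6340 continue | (k=3,j=3): S=143.2573, K−S=0.0000, hold=2.7180 ⇒ V=2.7180 continue
k=2: (k=2,j=0): S=103.1898, K−S=29.0102, hold=28.2946 ⇒ V=29.0102 exercise | (k=2,j=1): S=117.6600, K−S=14.5400, hold=15.4499 ⇒ V=15.4499 continue | (k=2,j=2): S=134.1593, K−S=0.0000, hold=5.9871 ⇒ V=5.9871 continue
k=1: (k=1,j=0): S=110.1876, K−S=22.0124, hold=21.7849 ⇒ V=22.0124 exercise | (k=1,j=1): S=125.6391, K−S=6.5609, hold=10.4433 ⇒ V=10.4433 continue
k=0: (k=0,j=0): S=117.6600, K−S=14.5400, hold=15.8683 ⇒ V=15.8683 continue

price = 15.8683
tree:
15.8683
22.0124 10.4433
29.0102 15.4499 5.9871
35.5636 22.0124 9.6340 2.7180
41.7008 29.0102 14.9233 4.9062 0.7439
47.4482 35.5636 22.0124 8.6155 1.5641 0.0000
52.8307 41.7008 29.0102 14.5400 3.2888 0.0000 0.0000
57.8713 47.4482 35.5636 22.0124 6.9152 0.0000 0.0000 0.0000
62.5917 52.8307 41.7008 29.0102 14.5400 0.0000 0.0000 0.0000 0.0000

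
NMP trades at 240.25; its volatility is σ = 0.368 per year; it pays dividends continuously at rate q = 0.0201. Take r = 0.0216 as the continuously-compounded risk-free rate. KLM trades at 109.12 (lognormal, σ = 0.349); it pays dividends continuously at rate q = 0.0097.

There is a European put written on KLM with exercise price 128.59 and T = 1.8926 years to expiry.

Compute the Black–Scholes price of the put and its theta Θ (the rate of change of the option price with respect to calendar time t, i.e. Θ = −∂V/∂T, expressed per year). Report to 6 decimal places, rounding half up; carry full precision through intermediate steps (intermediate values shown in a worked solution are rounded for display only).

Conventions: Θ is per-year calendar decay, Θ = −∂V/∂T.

price = 30.949394
Θ = -4.079252

σ√T = 0.349·√1.8926 = 0.480126
d₁ = (ln(S/K) + (r−q+σ²/2)T) / (σ√T) = (ln(109.12/128.59) + (0.0216−0.0097+0.349²/2)·1.8926) / 0.480126 = (-0.164181 + 0.137782) / 0.480126 = -0.054983
d₂ = d₁ − σ√T = -0.054983 − 0.480126 = -0.535108
e^{−rT} = 0.959944
e^{−qT} = 0.981809
N(−d₁) = 0.521924,  N(−d₂) = 0.703713
Put price V = K·e^{−rT}·N(−d₂) − S·e^{−qT}·N(−d₁) = 86.865725 − 55.916331 = 30.949394
φ(d₁) = (1/√(2π))·e^{−d₁²/2} = 0.398340
Θ = −S·e^{−qT}·φ(d₁)·σ/(2√T) − q·S·e^{−qT}·N(−d₁) + r·K·e^{−rT}·N(−d₂) = −5.413163 − 0.542388 + 1.876300 = -4.079252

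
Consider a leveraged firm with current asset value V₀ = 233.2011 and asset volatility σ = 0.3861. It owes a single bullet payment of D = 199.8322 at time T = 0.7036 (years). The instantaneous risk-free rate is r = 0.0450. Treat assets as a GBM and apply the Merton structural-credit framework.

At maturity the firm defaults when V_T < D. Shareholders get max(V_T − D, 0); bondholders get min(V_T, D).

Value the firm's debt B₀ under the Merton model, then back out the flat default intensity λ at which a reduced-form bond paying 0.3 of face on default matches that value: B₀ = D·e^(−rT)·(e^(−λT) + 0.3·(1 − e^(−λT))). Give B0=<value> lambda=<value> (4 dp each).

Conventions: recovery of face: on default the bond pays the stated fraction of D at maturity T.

B0=181.5936 lambda=0.1319

With assets at 233.2011 and a single debt payment of 199.8322 at 0.7036 years:
d₁ = [ln(V₀/D) + (r + σ²/2)T] / (σ√T)
   = [ln(233.2011/199.8322) + (0.0450 + 0.5·0.3861²)·0.7036] / (0.3861·√0.7036)
   = [0.154423 + 0.084106] / 0.323864 = 0.736510
d₂ = d₁ − σ√T = 0.736510 − 0.323864 = 0.412646
N(d₁) = 0.769290,  N(d₂) = 0.660067,  e^(−rT) = 0.968834
E₀ = V₀·N(d₁) − D·e^(−rT)·N(d₂)
   = 233.2011·0.769290 − 199.8322·0.968834·0.660067 = 51.607469
B₀ = V₀ − E₀ = 233.2011 − 51.607469 = 181.593631
e^(−λT) = (B₀·e^(rT)/D − 0.3)/(1 − 0.3) = (181.5936·1.032169/199.8322 − 0.3)/0.7 = 0.91137569
λ = −ln(0.91137569)/0.7036 = 0.131893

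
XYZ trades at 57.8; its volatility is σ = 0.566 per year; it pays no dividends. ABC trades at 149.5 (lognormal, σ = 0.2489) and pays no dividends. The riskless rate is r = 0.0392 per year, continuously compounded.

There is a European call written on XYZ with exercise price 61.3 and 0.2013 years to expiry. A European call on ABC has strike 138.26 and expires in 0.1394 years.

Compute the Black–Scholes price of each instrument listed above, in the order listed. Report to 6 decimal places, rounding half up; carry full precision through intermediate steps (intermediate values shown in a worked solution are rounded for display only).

[XYZ call K=61.3]
σ√T = 0.566·√0.2013 = 0.253944
d₁ = (ln(S/K) + (r+σ²/2)T) / (σ√T) = (ln(57.8/61.3) + (0.0392+0.566²/2)·0.2013) / 0.253944 = (-0.058791 + 0.040135) / 0.253944 = -0.073466
d₂ = d₁ − σ√T = -0.073466 − 0.253944 = -0.327410
e^{−rT} = 0.992140
N(d₁) = 0.470718,  N(d₂) = 0.371679
price = S·N(d₁) − K·e^{−rT}·N(d₂) = 27.207479 − 22.604831 = 4.602648
[ABC call K=138.26]
σ√T = 0.2489·√0.1394 = 0.092930
d₁ = (ln(S/K) + (r+σ²/2)T) / (σ√T) = (ln(149.5/138.26) + (0.0392+0.2489²/2)·0.1394) / 0.092930 = (0.078160 + 0.009782) / 0.092930 = 0.946334
d₂ = d₁ − σ√T = 0.946334 − 0.092930 = 0.853404
e^{−rT} = 0.994550
N(d₁) = 0.828011,  N(d₂) = 0.803282
price = S·N(d₁) − K·e^{−rT}·N(d₂) = 123.787631 − 110.456580 = 13.331051

price(XYZ call K=61.3) = 4.602648
price(ABC call K=138.26) = 13.331051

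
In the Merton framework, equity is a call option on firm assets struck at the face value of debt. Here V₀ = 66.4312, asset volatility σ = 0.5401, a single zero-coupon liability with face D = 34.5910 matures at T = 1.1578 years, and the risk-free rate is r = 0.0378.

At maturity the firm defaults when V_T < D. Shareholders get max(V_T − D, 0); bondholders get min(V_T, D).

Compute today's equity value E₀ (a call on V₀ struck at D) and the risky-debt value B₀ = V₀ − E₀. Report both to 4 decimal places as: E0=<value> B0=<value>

Equity is a call on the firm's assets struck at D = 34.5910:
d₁ = [ln(V₀/D) + (r + σ²/2)T] / (σ√T)
   = [ln(66.4312/34.5910) + (0.0378 + 0.5·0.5401²)·1.1578] / (0.5401·√1.1578)
   = [0.652573 + 0.212635] / 0.581154 = 1.488777
d₂ = d₁ − σ√T = 1.488777 − 0.581154 = 0.907623
N(d₁) = 0.931727,  N(d₂) = 0.817961,  e^(−rT) = 0.957179
E₀ = V₀·N(d₁) − D·e^(−rT)·N(d₂)
   = 66.4312·0.931727 − 34.5910·0.957179·0.817961 = 34.813218
B₀ = V₀ − E₀ = 66.4312 − 34.813218 = 31.617982

E0=34.8132 B0=31.6180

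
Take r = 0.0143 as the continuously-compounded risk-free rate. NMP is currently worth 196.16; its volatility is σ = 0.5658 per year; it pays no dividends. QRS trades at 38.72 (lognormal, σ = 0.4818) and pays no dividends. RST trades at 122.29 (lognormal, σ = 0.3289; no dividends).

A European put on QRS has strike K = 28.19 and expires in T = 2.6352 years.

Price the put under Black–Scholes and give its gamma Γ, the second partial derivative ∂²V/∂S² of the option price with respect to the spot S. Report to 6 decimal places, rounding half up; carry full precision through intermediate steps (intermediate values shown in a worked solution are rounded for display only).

price = 5.185755
Γ = 0.009218

σ√T = 0.4818·√2.6352 = 0.782120
d₁ = (ln(S/K) + (r+σ²/2)T) / (σ√T) = (ln(38.72/28.19) + (0.0143+0.4818²/2)·2.6352) / 0.782120 = (0.317389 + 0.343539) / 0.782120 = 0.845047
d₂ = d₁ − σ√T = 0.845047 − 0.782120 = 0.062927
e^{−rT} = 0.963018
N(−d₁) = 0.199042,  N(−d₂) = 0.474912
Put price V = K·e^{−rT}·N(−d₂) − S·N(−d₁) = 12.892673 − 7.706918 = 5.185755
φ(d₁) = (1/√(2π))·e^{−d₁²/2} = 0.279154
Γ = φ(d₁) / (S·σ·√T) = 0.009218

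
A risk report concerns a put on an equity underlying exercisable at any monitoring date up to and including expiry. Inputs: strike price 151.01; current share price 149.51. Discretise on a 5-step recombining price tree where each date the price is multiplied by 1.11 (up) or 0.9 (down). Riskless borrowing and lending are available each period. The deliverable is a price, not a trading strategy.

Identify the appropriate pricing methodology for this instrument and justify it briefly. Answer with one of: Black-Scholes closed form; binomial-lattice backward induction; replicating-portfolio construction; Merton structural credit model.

Key observation: early exercise of the strike-151.01 put must be checked at each of the 5 dates (spot 149.51), which forces a node-by-node comparison of intrinsic and continuation value backward from expiry.

framework: binomial-lattice backward induction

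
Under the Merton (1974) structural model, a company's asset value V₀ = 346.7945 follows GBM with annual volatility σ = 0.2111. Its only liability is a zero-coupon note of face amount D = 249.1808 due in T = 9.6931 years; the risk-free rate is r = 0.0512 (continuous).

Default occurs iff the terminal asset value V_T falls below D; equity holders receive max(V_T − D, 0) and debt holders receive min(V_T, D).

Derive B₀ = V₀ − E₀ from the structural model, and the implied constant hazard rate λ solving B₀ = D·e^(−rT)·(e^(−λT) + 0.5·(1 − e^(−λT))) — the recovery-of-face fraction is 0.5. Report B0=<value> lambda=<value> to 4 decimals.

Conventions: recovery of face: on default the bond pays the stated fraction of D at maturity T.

B0=144.4713 lambda=0.0103

Apply the equity-as-call identities (strike 249.1808, horizon 9.6931 years):
d₁ = [ln(V₀/D) + (r + σ²/2)T] / (σ√T)
   = [ln(346.7945/249.1808) + (0.0512 + 0.5·0.2111²)·9.6931] / (0.2111·√9.6931)
   = [0.330554 + 0.712265] / 0.657233 = 1.586679
d₂ = d₁ − σ√T = 1.586679 − 0.657233 = 0.929445
N(d₁) = 0.943707,  N(d₂) = 0.823671,  e^(−rT) = 0.608787
E₀ = V₀·N(d₁) − D·e^(−rT)·N(d₂)
   = 346.7945·0.943707 − 249.1808·0.608787·0.823671 = 202.323237
B₀ = V₀ − E₀ = 346.7945 − 202.323237 = 144.471263
e^(−λT) = (B₀·e^(rT)/D − 0.5)/(1 − 0.5) = (144.4713·1.642610/249.1808 − 0.5)/0.5 = 0.90472194
λ = −ln(0.90472194)/9.6931 = 0.010330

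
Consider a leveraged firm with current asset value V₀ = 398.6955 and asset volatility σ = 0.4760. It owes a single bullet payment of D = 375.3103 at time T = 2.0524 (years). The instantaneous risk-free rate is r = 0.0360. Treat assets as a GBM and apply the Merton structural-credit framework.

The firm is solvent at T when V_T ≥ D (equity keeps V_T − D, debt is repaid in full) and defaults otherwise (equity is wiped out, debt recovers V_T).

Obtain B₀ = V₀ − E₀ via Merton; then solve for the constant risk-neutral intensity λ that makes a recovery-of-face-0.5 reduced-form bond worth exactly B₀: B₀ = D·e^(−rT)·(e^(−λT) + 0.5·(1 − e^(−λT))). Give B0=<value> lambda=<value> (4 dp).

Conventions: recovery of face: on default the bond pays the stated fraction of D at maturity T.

B0=272.0740 lambda=0.2816

Apply the equity-as-call identities (strike 375.3103, horizon 2.0524 years):
d₁ = [ln(V₀/D) + (r + σ²/2)T] / (σ√T)
   = [ln(398.6955/375.3103) + (0.0360 + 0.5·0.4760²)·2.0524] / (0.4760·√2.0524)
   = [0.060445 + 0.306399] / 0.681927 = 0.537951
d₂ = d₁ − σ√T = 0.537951 − 0.681927 = -0.143976
N(d₁) = 0.704695,  N(d₂) = 0.442760,  e^(−rT) = 0.928777
E₀ = V₀·N(d₁) − D·e^(−rT)·N(d₂)
   = 398.6955·0.704695 − 375.3103·0.928777·0.442760 = 126.621541
B₀ = V₀ − E₀ = 398.6955 − 126.621541 = 272.073959
e^(−λT) = (B₀·e^(rT)/D − 0.5)/(1 − 0.5) = (272.0740·1.076684/375.3103 − 0.5)/0.5 = 0.56104352
λ = −ln(0.56104352)/2.0524 = 0.281600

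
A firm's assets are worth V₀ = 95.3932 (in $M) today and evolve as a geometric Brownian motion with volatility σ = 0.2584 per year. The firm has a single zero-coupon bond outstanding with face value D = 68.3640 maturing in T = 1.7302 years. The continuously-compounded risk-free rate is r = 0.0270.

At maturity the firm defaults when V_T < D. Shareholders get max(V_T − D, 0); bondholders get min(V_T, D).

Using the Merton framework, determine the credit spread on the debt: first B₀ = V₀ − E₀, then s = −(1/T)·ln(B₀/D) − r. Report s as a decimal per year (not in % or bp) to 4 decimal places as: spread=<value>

spread=0.0158

Apply the equity-as-call identities (strike 68.3640, horizon 1.7302 years):
d₁ = [ln(V₀/D) + (r + σ²/2)T] / (σ√T)
   = [ln(95.3932/68.3640) + (0.0270 + 0.5·0.2584²)·1.7302] / (0.2584·√1.7302)
   = [0.333161 + 0.104479] / 0.339892 = 1.287585
d₂ = d₁ − σ√T = 1.287585 − 0.339892 = 0.947693
N(d₁) = 0.901055,  N(d₂) = 0.828357,  e^(−rT) = 0.954359
E₀ = V₀·N(d₁) − D·e^(−rT)·N(d₂)
   = 95.3932·0.901055 − 68.3640·0.954359·0.828357 = 31.909331
B₀ = V₀ − E₀ = 95.3932 − 31.909331 = 63.483869
spread = −(1/T)·ln(B₀/D) − r = −(1/1.7302)·ln(63.483869/68.3640) − 0.0270 = 0.01580460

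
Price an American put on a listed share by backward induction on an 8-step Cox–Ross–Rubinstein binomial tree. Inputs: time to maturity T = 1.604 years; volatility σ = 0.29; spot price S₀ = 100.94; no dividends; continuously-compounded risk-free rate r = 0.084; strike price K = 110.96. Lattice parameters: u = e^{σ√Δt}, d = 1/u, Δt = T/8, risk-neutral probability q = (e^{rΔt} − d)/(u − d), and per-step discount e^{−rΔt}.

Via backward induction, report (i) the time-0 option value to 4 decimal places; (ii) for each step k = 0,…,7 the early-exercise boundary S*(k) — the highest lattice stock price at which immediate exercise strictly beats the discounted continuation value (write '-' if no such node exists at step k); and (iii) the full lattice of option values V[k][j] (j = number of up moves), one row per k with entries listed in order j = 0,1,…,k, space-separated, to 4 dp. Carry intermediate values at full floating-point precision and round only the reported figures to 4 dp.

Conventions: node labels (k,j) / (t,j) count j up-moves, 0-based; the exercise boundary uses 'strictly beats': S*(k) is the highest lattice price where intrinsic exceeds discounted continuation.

price = 15.3788
boundary = - - 77.8527 68.3721 77.8527 88.6479 77.8527 88.6479
tree:
15.3788
22.9005 9.2734
33.1073 14.6804 4.8277
42.5879 22.4802 8.3088 1.9291
50.9140 33.1073 13.8780 3.6902 0.4463
58.2262 42.5879 22.3121 6.9247 0.9715 0.0000
64.6479 50.9140 33.1073 12.6618 2.1147 0.0000 0.0000
70.2876 58.2262 42.5879 22.3121 4.6032 0.0000 0.0000 0.0000
75.2406 64.6479 50.9140 33.1073 10.0200 0.0000 0.0000 0.0000 0.0000

Δt=0.20050, u=1.13866, d=0.87822, q=0.53280, disc=e^(-rΔt)=0.98330
k=8 terminal: V=max(K-S,0) → 75.2406 64.6479 50.9140 33.1073 10.0200 0.0000 0.0000 0.0000 0.0000
k=7: j=0 S=40.6724 intr=70.2876 cont=68.4345 V=70.2876[EX]; j=1 S=52.7338 intr=58.2262 cont=56.3731 V=58.2262[EX]; j=2 S=68.3721 intr=42.5879 cont=40.7348 V=42.5879[EX]; j=3 S=88.6479 intr=22.3121 cont=20.4590 V=22.3121[EX]; j=4 S=114.9366 intr=0.0000 cont=4.6032 V=4.6032[hold]; j=5 S=149.0211 intr=0.0000 cont=0.0000 V=0.0000[hold]; j=6 S=193.2136 intr=0.0000 cont=0.0000 V=0.0000[hold]; j=7 S=250.5113 intr=0.0000 cont=0.0000 V=0.0000[hold]  S*(7)=88.6479
k=6: j=0 S=46.3121 intr=64.6479 cont=62.7948 V=64.6479[EX]; j=1 S=60.0460 intr=50.9140 cont=49.0609 V=50.9140[EX]; j=2 S=77.8527 intr=33.1073 cont=31.2542 V=33.1073[EX]; j=3 S=100.9400 intr=10.0200 cont=12.6618 V=12.6618[hold]; j=4 S=130.8739 intr=0.0000 cont=2.1147 V=2.1147[hold]; j=5 S=169.6847 intr=0.0000 cont=0.0000 V=0.0000[hold]; j=6 S=220.0049 intr=0.0000 cont=0.0000 V=0.0000[hold]  S*(6)=77.8527
k=5: j=0 S=52.7338 intr=58.2262 cont=56.3731 V=58.2262[EX]; j=1 S=68.3721 intr=42.5879 cont=40.7348 V=42.5879[EX]; j=2 S=88.6479 intr=22.3121 cont=21.8430 V=22.3121[EX]; j=3 S=114.9366 intr=0.0000 cont=6.9247 V=6.9247[hold]; j=4 S=149.0211 intr=0.0000 cont=0.9715 V=0.9715[hold]; j=5 S=193.2136 intr=0.0000 cont=0.0000 V=0.0000[hold]  S*(5)=88.6479
k=4: j=0 S=60.0460 intr=50.9140 cont=49.0609 V=50.9140[EX]; j=1 S=77.8527 intr=33.1073 cont=31.2542 V=33.1073[EX]; j=2 S=100.9400 intr=10.0200 cont=13.8780 V=13.8780[hold]; j=3 S=130.8739 intr=0.0000 cont=3.6902 V=3.6902[hold]; j=4 S=169.6847 intr=0.0000 cont=0.4463 V=0.4463[hold]  S*(4)=77.8527
k=3: j=0 S=68.3721 intr=42.5879 cont=40.7348 V=42.5879[EX]; j=1 S=88.6479 intr=22.3121 cont=22.4802 V=22.4802[hold]; j=2 S=114.9366 intr=0.0000 cont=8.3088 V=8.3088[hold]; j=3 S=149.0211 intr=0.0000 cont=1.9291 V=1.9291[hold]  S*(3)=68.3721
k=2: j=0 S=77.8527 intr=33.1073 cont=31.3422 V=33.1073[EX]; j=1 S=100.9400 intr=10.0200 cont=14.6804 V=14.6804[hold]; j=2 S=130.8739 intr=0.0000 cont=4.8277 V=4.8277[hold]  S*(2)=77.8527
k=1: j=0 S=88.6479 intr=22.3121 cont=22.9005 V=22.9005[hold]; j=1 S=114.9366 intr=0.0000 cont=9.2734 V=9.2734[hold]  S*(1)=-
k=0: j=0 S=100.9400 intr=10.0200 cont=15.3788 V=15.3788[hold]  S*(0)=-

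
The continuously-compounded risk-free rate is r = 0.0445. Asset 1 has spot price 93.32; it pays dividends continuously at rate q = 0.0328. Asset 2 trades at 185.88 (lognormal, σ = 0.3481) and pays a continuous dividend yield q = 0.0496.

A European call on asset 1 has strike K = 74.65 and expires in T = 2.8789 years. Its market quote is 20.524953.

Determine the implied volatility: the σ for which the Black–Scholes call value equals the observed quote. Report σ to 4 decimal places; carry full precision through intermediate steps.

sigma = 0.1411

At σ = 0.1411 the Black–Scholes value reproduces the quote:
σ√T = 0.1411·√2.8789 = 0.239409
d₁ = (ln(S/K) + (r−q+σ²/2)T) / (σ√T) = (ln(93.32/74.65) + (0.0445−0.0328+0.1411²/2)·2.8789) / 0.239409 = (0.223224 + 0.062341) / 0.239409 = 1.192793
d₂ = d₁ − σ√T = 1.192793 − 0.239409 = 0.953384
e^{−rT} = 0.879756
e^{−qT} = 0.909893
N(d₁) = 0.883525,  N(d₂) = 0.829802
V = S·e^{−qT}·N(d₁) − K·e^{−rT}·N(d₂) = 75.021195 − 54.496242 = 20.524953 (the observed quote) — the price is monotone increasing in volatility, hence this σ is the only solution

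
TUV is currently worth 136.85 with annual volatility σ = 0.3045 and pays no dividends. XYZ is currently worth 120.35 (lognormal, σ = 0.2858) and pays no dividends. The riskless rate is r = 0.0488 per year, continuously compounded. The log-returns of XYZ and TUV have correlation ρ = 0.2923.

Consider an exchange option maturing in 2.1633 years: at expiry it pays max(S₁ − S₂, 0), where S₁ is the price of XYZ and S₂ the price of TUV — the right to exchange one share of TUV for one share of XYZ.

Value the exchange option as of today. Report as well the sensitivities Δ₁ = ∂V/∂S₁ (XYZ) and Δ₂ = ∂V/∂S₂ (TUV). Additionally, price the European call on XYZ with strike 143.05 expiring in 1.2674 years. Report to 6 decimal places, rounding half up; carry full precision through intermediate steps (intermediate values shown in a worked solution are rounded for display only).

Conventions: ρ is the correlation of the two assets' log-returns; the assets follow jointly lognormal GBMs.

exchange price = 18.765441
Δ1 = 0.503960
Δ2 = -0.306073
price(XYZ call K=143.05) = 10.172897

σ_eff = √(σ₁² + σ₂² − 2ρσ₁σ₂) = √(0.2858² + 0.3045² − 2·0.2923·0.2858·0.3045) = 0.351463
d₁ = (ln(S₁/S₂) + (q₂ − q₁ + σ_eff²/2)T) / (σ_eff√T) = (ln(120.35/136.85) + (0.0 − 0.0 + 0.061763)·2.1633) / 0.516938 = 0.009926
d₂ = d₁ − σ_eff√T = 0.009926 − 0.516938 = -0.507012
N(d₁) = 0.503960,  N(d₂) = 0.306073
V = S₁·e^{−q₁T}·N(d₁) − S₂·e^{−q₂T}·N(d₂) = 60.651563 − 41.886122 = 18.765441
Δ₁ = e^{−q₁T}·N(d₁) = 0.503960;  Δ₂ = −e^{−q₂T}·N(d₂) = -0.306073
[vanilla: XYZ call K=143.05]
σ√T = 0.2858·√1.2674 = 0.321750
d₁ = (ln(S/K) + (r+σ²/2)T) / (σ√T) = (ln(120.35/143.05) + (0.0488+0.2858²/2)·1.2674) / 0.321750 = (-0.172790 + 0.113611) / 0.321750 = -0.183929
d₂ = d₁ − σ√T = -0.183929 − 0.321750 = -0.505680
e^{−rT} = 0.940025
N(d₁) = 0.427035,  N(d₂) = 0.306541
price = S·N(d₁) − K·e^{−rT}·N(d₂) = 51.393604 − 41.220707 = 10.172897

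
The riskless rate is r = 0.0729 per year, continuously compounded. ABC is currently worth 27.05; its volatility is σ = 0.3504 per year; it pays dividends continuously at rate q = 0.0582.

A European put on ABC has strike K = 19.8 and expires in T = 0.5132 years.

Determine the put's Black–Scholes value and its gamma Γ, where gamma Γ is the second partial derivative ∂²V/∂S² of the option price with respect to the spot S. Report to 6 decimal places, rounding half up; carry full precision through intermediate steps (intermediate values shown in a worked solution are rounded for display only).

σ√T = 0.3504·√0.5132 = 0.251019
d₁ = (ln(S/K) + (r−q+σ²/2)T) / (σ√T) = (ln(27.05/19.8) + (0.0729−0.0582+0.3504²/2)·0.5132) / 0.251019 = (0.312005 + 0.039049) / 0.251019 = 1.398515
d₂ = d₁ − σ√T = 1.398515 − 0.251019 = 1.147495
e^{−rT} = 0.963279
e^{−qT} = 0.970573
N(−d₁) = 0.080979,  N(−d₂) = 0.125588
Put price V = K·e^{−rT}·N(−d₂) − S·e^{−qT}·N(−d₁) = 2.395339 − 2.126030 = 0.269309
φ(d₁) = (1/√(2π))·e^{−d₁²/2} = 0.150039
Γ = e^{−qT}·φ(d₁) / (S·σ·√T) = 0.021447

price = 0.269309
Γ = 0.021447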